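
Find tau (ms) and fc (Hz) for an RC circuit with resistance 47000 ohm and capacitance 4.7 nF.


Time constant: tau = R * C.
tau = 47000 * 4.70e-09 = 0.0002209 s
tau = 0.2209 ms
Cutoff frequency: fc = 1 / (2*pi*R*C).
fc = 1 / (2*pi*0.0002209) = 720.48 Hz

tau = 0.2209 ms, fc = 720.48 Hz


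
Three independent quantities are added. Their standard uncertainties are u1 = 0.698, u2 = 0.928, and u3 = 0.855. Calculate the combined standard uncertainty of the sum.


For a sum of independent quantities, uc = sqrt(u1^2 + u2^2 + u3^2).
uc = sqrt(0.698^2 + 0.928^2 + 0.855^2)
uc = sqrt(0.487204 + 0.861184 + 0.731025)
uc = 1.442

1.442


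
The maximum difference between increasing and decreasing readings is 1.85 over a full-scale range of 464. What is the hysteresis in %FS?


Hysteresis = (max difference / full scale) * 100%.
H = (1.85 / 464) * 100
H = 0.399 %FS

0.399 %FS


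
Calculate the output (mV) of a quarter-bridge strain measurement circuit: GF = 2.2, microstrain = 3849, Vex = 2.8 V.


Quarter bridge output: Vout = (GF * epsilon * Vex) / 4.
Vout = (2.2 * 3849e-6 * 2.8) / 4
Vout = 0.02370984 / 4 V
Vout = 0.00592746 V = 5.9275 mV

5.9275 mV


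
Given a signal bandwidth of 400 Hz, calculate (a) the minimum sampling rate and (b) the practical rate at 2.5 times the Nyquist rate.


By Nyquist theorem, fs_min = 2 * fmax.
fs_min = 2 * 400 = 800 Hz
Practical rate = 2.5 * fs_min = 2.5 * 800 = 2000 Hz

fs_min = 800 Hz, fs_practical = 2000 Hz


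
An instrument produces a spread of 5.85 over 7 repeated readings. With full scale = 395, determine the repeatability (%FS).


Repeatability = (spread / full scale) * 100%.
R = (5.85 / 395) * 100
R = 1.481 %FS

1.481 %FS


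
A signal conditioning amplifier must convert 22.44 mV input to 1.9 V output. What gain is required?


Gain = Vout / Vin (converting to same units).
G = 1.9 V / 22.44 mV
G = 1900.0 mV / 22.44 mV
G = 84.67

84.67


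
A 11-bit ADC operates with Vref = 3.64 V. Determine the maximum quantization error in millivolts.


The maximum quantization error is +/- LSB/2.
LSB = Vref / 2^n = 3.64 / 2048 = 0.00177734 V
Max error = LSB / 2 = 0.00177734 / 2 = 0.00088867 V
Max error = 0.8887 mV

0.8887 mV


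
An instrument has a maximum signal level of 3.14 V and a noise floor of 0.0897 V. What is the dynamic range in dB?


Dynamic range = 20 * log10(Vmax / Vnoise).
DR = 20 * log10(3.14 / 0.0897)
DR = 20 * log10(35.01)
DR = 30.88 dB

30.88 dB


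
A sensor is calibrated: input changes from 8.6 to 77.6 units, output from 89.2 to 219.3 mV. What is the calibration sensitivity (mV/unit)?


Sensitivity = (y2 - y1) / (x2 - x1).
S = (219.3 - 89.2) / (77.6 - 8.6)
S = 130.1 / 69.0
S = 1.8855 mV/unit

1.8855 mV/unit


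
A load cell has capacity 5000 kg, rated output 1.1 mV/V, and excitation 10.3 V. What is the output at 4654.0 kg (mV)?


Vout = rated_output * Vex * (load / capacity).
Vout = 1.1 * 10.3 * (4654.0 / 5000)
Vout = 1.1 * 10.3 * 0.9308
Vout = 10.546 mV

10.546 mV


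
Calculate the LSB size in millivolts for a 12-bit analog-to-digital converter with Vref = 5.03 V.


The resolution (LSB) of an ADC is Vref / 2^n.
LSB = 5.03 / 2^12
LSB = 5.03 / 4096
LSB = 0.00122803 V = 1.22802734 mV

1.22802734 mV


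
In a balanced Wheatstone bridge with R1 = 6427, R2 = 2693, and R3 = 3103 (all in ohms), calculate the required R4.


At balance: R1*R4 = R2*R3, so R4 = R2*R3/R1.
R4 = 2693 * 3103 / 6427
R4 = 8356379 / 6427
R4 = 1300.2 ohm

1300.2 ohm


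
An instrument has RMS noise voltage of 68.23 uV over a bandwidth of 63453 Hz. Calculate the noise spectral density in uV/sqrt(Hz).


Noise spectral density = Vrms / sqrt(BW).
NSD = 68.23 / sqrt(63453)
NSD = 68.23 / 251.8988
NSD = 0.2709 uV/sqrt(Hz)

0.2709 uV/sqrt(Hz)


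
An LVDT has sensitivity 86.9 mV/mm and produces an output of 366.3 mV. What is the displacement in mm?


Displacement = Vout / sensitivity.
d = 366.3 / 86.9
d = 4.215 mm

4.215 mm


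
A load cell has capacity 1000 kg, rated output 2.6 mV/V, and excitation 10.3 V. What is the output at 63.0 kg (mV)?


Vout = rated_output * Vex * (load / capacity).
Vout = 2.6 * 10.3 * (63.0 / 1000)
Vout = 2.6 * 10.3 * 0.063
Vout = 1.687 mV

1.687 mV


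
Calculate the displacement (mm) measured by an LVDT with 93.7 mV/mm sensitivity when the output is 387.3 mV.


Displacement = Vout / sensitivity.
d = 387.3 / 93.7
d = 4.133 mm

4.133 mm


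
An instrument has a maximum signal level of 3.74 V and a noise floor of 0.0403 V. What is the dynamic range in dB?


Dynamic range = 20 * log10(Vmax / Vnoise).
DR = 20 * log10(3.74 / 0.0403)
DR = 20 * log10(92.8)
DR = 39.35 dB

39.35 dB


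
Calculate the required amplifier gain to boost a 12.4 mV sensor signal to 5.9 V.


Gain = Vout / Vin (converting to same units).
G = 5.9 V / 12.4 mV
G = 5900.0 mV / 12.4 mV
G = 475.81

475.81


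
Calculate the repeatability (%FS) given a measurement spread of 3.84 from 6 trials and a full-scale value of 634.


Repeatability = (spread / full scale) * 100%.
R = (3.84 / 634) * 100
R = 0.606 %FS

0.606 %FS


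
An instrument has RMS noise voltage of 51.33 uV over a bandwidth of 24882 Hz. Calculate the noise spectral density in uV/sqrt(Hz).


Noise spectral density = Vrms / sqrt(BW).
NSD = 51.33 / sqrt(24882)
NSD = 51.33 / 157.7403
NSD = 0.3254 uV/sqrt(Hz)

0.3254 uV/sqrt(Hz)


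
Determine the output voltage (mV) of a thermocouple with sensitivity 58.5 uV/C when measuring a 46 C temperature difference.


The thermocouple output V = sensitivity * dT.
V = 58.5 uV/C * 46 C
V = 2691.0 uV
V = 2.691 mV

2.691 mV


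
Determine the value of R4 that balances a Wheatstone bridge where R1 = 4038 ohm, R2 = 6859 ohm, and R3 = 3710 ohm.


At balance: R1*R4 = R2*R3, so R4 = R2*R3/R1.
R4 = 6859 * 3710 / 4038
R4 = 25446890 / 4038
R4 = 6301.85 ohm

6301.85 ohm


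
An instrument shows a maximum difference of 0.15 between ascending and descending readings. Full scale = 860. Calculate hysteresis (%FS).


Hysteresis = (max difference / full scale) * 100%.
H = (0.15 / 860) * 100
H = 0.017 %FS

0.017 %FS


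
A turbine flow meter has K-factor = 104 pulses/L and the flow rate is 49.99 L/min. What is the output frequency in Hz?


Frequency = K * Q / 60 (converting L/min to L/s).
f = 104 * 49.99 / 60
f = 5198.96 / 60
f = 86.65 Hz

86.65 Hz


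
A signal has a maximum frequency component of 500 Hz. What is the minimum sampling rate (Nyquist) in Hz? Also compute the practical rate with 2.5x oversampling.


By Nyquist theorem, fs_min = 2 * fmax.
fs_min = 2 * 500 = 1000 Hz
Practical rate = 2.5 * fs_min = 2.5 * 1000 = 2500 Hz

fs_min = 1000 Hz, fs_practical = 2500 Hz


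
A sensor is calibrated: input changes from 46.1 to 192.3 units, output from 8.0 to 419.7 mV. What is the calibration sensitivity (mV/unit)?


Sensitivity = (y2 - y1) / (x2 - x1).
S = (419.7 - 8.0) / (192.3 - 46.1)
S = 411.7 / 146.2
S = 2.816 mV/unit

2.816 mV/unit


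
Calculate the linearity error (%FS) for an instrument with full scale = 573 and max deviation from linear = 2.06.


Linearity error = (max deviation / full scale) * 100%.
Linearity = (2.06 / 573) * 100
Linearity = 0.36 %FS

0.36 %FS


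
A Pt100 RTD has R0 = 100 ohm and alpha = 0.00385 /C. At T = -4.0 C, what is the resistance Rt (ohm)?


The RTD equation: Rt = R0 * (1 + alpha * T).
Rt = 100 * (1 + 0.00385 * -4.0)
Rt = 100 * (1 + -0.0154)
Rt = 100 * 0.9846
Rt = 98.46 ohm

98.46 ohm


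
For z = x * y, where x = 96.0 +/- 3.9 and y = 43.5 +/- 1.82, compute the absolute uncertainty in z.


For a product z = x*y, the relative uncertainty is:
uz/z = sqrt((ux/x)^2 + (uy/y)^2)
Relative uncertainties: ux/x = 3.9/96.0 = 0.040625
uy/y = 1.82/43.5 = 0.041839
z = 96.0 * 43.5 = 4176.0
uz = 4176.0 * sqrt(0.040625^2 + 0.041839^2) = 243.533

243.533


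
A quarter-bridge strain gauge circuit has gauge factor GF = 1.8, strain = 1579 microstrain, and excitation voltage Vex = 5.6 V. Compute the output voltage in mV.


Quarter bridge output: Vout = (GF * epsilon * Vex) / 4.
Vout = (1.8 * 1579e-6 * 5.6) / 4
Vout = 0.01591632 / 4 V
Vout = 0.00397908 V = 3.9791 mV

3.9791 mV


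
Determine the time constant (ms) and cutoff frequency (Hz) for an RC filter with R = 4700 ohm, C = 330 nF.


Time constant: tau = R * C.
tau = 4700 * 3.30e-07 = 0.001551 s
tau = 1.551 ms
Cutoff frequency: fc = 1 / (2*pi*R*C).
fc = 1 / (2*pi*0.001551) = 102.61 Hz

tau = 1.551 ms, fc = 102.61 Hz


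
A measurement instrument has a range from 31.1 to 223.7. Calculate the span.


Span = upper range - lower range.
Span = 223.7 - (31.1)
Span = 192.6

192.6


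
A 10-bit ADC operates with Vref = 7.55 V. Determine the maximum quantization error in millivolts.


The maximum quantization error is +/- LSB/2.
LSB = Vref / 2^n = 7.55 / 1024 = 0.00737305 V
Max error = LSB / 2 = 0.00737305 / 2 = 0.00368652 V
Max error = 3.6865 mV

3.6865 mV


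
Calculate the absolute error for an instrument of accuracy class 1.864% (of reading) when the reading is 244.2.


Absolute error = (accuracy% / 100) * reading.
Error = (1.864 / 100) * 244.2
Error = 0.01864 * 244.2
Error = 4.5519

4.5519


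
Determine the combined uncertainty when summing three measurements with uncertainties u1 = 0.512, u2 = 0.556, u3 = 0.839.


For a sum of independent quantities, uc = sqrt(u1^2 + u2^2 + u3^2).
uc = sqrt(0.512^2 + 0.556^2 + 0.839^2)
uc = sqrt(0.262144 + 0.309136 + 0.703921)
uc = 1.1292

1.1292


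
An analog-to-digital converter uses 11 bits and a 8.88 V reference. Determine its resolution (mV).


The resolution (LSB) of an ADC is Vref / 2^n.
LSB = 8.88 / 2^11
LSB = 8.88 / 2048
LSB = 0.00433594 V = 4.3359375 mV

4.3359375 mV


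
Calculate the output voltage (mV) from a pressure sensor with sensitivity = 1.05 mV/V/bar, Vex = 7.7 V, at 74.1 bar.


Output = sensitivity * Vex * P.
Vout = 1.05 * 7.7 * 74.1
Vout = 8.085 * 74.1
Vout = 599.1 mV

599.1 mV


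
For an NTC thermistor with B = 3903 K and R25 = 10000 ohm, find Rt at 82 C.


NTC thermistor equation: Rt = R25 * exp(B * (1/T - 1/T25)).
T in Kelvin: 355.15 K, T25 = 298.15 K
1/T - 1/T25 = 1/355.15 - 1/298.15 = -0.0005383
B * (1/T - 1/T25) = 3903 * -0.0005383 = -2.101
Rt = 10000 * exp(-2.101) = 1223.3 ohm

1223.3 ohm


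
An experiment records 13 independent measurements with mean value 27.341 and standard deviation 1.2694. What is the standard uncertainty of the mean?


The standard uncertainty for Type A evaluation is u = s / sqrt(n).
u = 1.2694 / sqrt(13)
u = 1.2694 / 3.6056
u = 0.3521

0.3521


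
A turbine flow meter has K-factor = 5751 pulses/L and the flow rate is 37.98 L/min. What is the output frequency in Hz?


Frequency = K * Q / 60 (converting L/min to L/s).
f = 5751 * 37.98 / 60
f = 218422.98 / 60
f = 3640.38 Hz

3640.38 Hz


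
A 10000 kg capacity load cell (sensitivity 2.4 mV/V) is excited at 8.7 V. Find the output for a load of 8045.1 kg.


Vout = rated_output * Vex * (load / capacity).
Vout = 2.4 * 8.7 * (8045.1 / 10000)
Vout = 2.4 * 8.7 * 0.80451
Vout = 16.798 mV

16.798 mV


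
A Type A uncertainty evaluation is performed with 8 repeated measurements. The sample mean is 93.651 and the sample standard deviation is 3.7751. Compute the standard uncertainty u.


The standard uncertainty for Type A evaluation is u = s / sqrt(n).
u = 3.7751 / sqrt(8)
u = 3.7751 / 2.8284
u = 1.3347

1.3347


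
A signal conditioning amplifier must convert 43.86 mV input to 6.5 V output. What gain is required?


Gain = Vout / Vin (converting to same units).
G = 6.5 V / 43.86 mV
G = 6500.0 mV / 43.86 mV
G = 148.2

148.2


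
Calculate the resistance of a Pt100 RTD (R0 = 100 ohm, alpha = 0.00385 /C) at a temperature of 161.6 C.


The RTD equation: Rt = R0 * (1 + alpha * T).
Rt = 100 * (1 + 0.00385 * 161.6)
Rt = 100 * (1 + 0.62216)
Rt = 100 * 1.62216
Rt = 162.216 ohm

162.216 ohm


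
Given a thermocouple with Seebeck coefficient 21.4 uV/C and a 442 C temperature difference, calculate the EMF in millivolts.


The thermocouple output V = sensitivity * dT.
V = 21.4 uV/C * 442 C
V = 9458.8 uV
V = 9.459 mV

9.459 mV


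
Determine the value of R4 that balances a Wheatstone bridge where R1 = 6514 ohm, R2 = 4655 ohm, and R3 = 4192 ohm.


At balance: R1*R4 = R2*R3, so R4 = R2*R3/R1.
R4 = 4655 * 4192 / 6514
R4 = 19513760 / 6514
R4 = 2995.66 ohm

2995.66 ohm


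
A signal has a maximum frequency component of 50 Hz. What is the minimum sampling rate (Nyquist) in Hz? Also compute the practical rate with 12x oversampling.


By Nyquist theorem, fs_min = 2 * fmax.
fs_min = 2 * 50 = 100 Hz
Practical rate = 12 * fs_min = 12 * 100 = 1200 Hz

fs_min = 100 Hz, fs_practical = 1200 Hz


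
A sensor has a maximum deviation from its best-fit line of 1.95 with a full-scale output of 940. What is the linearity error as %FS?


Linearity error = (max deviation / full scale) * 100%.
Linearity = (1.95 / 940) * 100
Linearity = 0.207 %FS

0.207 %FS


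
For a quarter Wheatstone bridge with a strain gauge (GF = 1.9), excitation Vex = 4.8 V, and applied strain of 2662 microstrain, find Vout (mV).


Quarter bridge output: Vout = (GF * epsilon * Vex) / 4.
Vout = (1.9 * 2662e-6 * 4.8) / 4
Vout = 0.02427744 / 4 V
Vout = 0.00606936 V = 6.0694 mV

6.0694 mV


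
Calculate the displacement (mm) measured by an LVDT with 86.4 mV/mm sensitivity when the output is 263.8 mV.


Displacement = Vout / sensitivity.
d = 263.8 / 86.4
d = 3.053 mm

3.053 mm


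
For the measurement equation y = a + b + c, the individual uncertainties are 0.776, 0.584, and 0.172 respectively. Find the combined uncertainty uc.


For a sum of independent quantities, uc = sqrt(u1^2 + u2^2 + u3^2).
uc = sqrt(0.776^2 + 0.584^2 + 0.172^2)
uc = sqrt(0.602176 + 0.341056 + 0.029584)
uc = 0.9863

0.9863


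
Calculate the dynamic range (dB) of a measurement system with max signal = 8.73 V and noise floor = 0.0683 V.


Dynamic range = 20 * log10(Vmax / Vnoise).
DR = 20 * log10(8.73 / 0.0683)
DR = 20 * log10(127.82)
DR = 42.13 dB

42.13 dB


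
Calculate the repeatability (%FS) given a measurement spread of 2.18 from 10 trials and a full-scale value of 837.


Repeatability = (spread / full scale) * 100%.
R = (2.18 / 837) * 100
R = 0.26 %FS

0.26 %FS


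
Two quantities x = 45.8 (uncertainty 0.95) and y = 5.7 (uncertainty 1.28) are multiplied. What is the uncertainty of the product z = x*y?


For a product z = x*y, the relative uncertainty is:
uz/z = sqrt((ux/x)^2 + (uy/y)^2)
Relative uncertainties: ux/x = 0.95/45.8 = 0.020742
uy/y = 1.28/5.7 = 0.224561
z = 45.8 * 5.7 = 261.1
uz = 261.1 * sqrt(0.020742^2 + 0.224561^2) = 58.874

58.874


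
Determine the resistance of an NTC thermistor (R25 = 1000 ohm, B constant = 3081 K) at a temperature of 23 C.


NTC thermistor equation: Rt = R25 * exp(B * (1/T - 1/T25)).
T in Kelvin: 296.15 K, T25 = 298.15 K
1/T - 1/T25 = 1/296.15 - 1/298.15 = 2.265e-05
B * (1/T - 1/T25) = 3081 * 2.265e-05 = 0.0698
Rt = 1000 * exp(0.0698) = 1072.3 ohm

1072.3 ohm


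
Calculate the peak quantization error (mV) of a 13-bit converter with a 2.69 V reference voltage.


The maximum quantization error is +/- LSB/2.
LSB = Vref / 2^n = 2.69 / 8192 = 0.00032837 V
Max error = LSB / 2 = 0.00032837 / 2 = 0.00016418 V
Max error = 0.1642 mV

0.1642 mV


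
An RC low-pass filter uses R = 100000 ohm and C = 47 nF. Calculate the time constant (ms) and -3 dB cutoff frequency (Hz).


Time constant: tau = R * C.
tau = 100000 * 4.70e-08 = 0.0047 s
tau = 4.7 ms
Cutoff frequency: fc = 1 / (2*pi*R*C).
fc = 1 / (2*pi*0.0047) = 33.86 Hz

tau = 4.7 ms, fc = 33.86 Hz


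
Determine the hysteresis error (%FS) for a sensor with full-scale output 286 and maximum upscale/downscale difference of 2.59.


Hysteresis = (max difference / full scale) * 100%.
H = (2.59 / 286) * 100
H = 0.906 %FS

0.906 %FS


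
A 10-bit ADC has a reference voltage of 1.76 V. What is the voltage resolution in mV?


The resolution (LSB) of an ADC is Vref / 2^n.
LSB = 1.76 / 2^10
LSB = 1.76 / 1024
LSB = 0.00171875 V = 1.71875 mV

1.71875 mV


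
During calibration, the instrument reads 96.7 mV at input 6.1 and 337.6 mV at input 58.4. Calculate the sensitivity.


Sensitivity = (y2 - y1) / (x2 - x1).
S = (337.6 - 96.7) / (58.4 - 6.1)
S = 240.9 / 52.3
S = 4.6061 mV/unit

4.6061 mV/unit


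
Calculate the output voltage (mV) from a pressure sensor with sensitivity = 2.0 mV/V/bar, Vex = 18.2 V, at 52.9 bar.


Output = sensitivity * Vex * P.
Vout = 2.0 * 18.2 * 52.9
Vout = 36.4 * 52.9
Vout = 1925.56 mV

1925.56 mV


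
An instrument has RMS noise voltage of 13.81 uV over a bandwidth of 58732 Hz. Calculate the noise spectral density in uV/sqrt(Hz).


Noise spectral density = Vrms / sqrt(BW).
NSD = 13.81 / sqrt(58732)
NSD = 13.81 / 242.3469
NSD = 0.057 uV/sqrt(Hz)

0.057 uV/sqrt(Hz)


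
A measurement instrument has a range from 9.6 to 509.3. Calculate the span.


Span = upper range - lower range.
Span = 509.3 - (9.6)
Span = 499.7

499.7


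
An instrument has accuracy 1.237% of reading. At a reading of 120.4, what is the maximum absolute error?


Absolute error = (accuracy% / 100) * reading.
Error = (1.237 / 100) * 120.4
Error = 0.01237 * 120.4
Error = 1.4893

1.4893


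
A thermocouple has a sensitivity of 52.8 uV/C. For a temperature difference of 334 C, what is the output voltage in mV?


The thermocouple output V = sensitivity * dT.
V = 52.8 uV/C * 334 C
V = 17635.2 uV
V = 17.635 mV

17.635 mV


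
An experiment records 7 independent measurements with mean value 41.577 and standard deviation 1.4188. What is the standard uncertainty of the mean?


The standard uncertainty for Type A evaluation is u = s / sqrt(n).
u = 1.4188 / sqrt(7)
u = 1.4188 / 2.6458
u = 0.5363

0.5363


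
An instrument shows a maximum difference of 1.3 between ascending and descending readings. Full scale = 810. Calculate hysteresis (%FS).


Hysteresis = (max difference / full scale) * 100%.
H = (1.3 / 810) * 100
H = 0.16 %FS

0.16 %FS


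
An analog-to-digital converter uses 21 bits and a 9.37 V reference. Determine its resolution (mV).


The resolution (LSB) of an ADC is Vref / 2^n.
LSB = 9.37 / 2^21
LSB = 9.37 / 2097152
LSB = 4.47e-06 V = 0.00446796 mV

0.00446796 mV


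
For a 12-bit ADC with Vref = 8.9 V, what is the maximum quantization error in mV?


The maximum quantization error is +/- LSB/2.
LSB = Vref / 2^n = 8.9 / 4096 = 0.00217285 V
Max error = LSB / 2 = 0.00217285 / 2 = 0.00108643 V
Max error = 1.0864 mV

1.0864 mV


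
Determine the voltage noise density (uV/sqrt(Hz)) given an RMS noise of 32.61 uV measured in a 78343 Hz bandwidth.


Noise spectral density = Vrms / sqrt(BW).
NSD = 32.61 / sqrt(78343)
NSD = 32.61 / 279.8982
NSD = 0.1165 uV/sqrt(Hz)

0.1165 uV/sqrt(Hz)


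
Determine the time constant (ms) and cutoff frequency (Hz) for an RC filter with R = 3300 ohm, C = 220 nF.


Time constant: tau = R * C.
tau = 3300 * 2.20e-07 = 0.000726 s
tau = 0.726 ms
Cutoff frequency: fc = 1 / (2*pi*R*C).
fc = 1 / (2*pi*0.000726) = 219.22 Hz

tau = 0.726 ms, fc = 219.22 Hz


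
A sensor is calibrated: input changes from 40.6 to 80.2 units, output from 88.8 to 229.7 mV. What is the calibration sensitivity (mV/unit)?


Sensitivity = (y2 - y1) / (x2 - x1).
S = (229.7 - 88.8) / (80.2 - 40.6)
S = 140.9 / 39.6
S = 3.5581 mV/unit

3.5581 mV/unit


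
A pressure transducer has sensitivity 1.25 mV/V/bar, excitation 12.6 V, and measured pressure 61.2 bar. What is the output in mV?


Output = sensitivity * Vex * P.
Vout = 1.25 * 12.6 * 61.2
Vout = 15.75 * 61.2
Vout = 963.9 mV

963.9 mV


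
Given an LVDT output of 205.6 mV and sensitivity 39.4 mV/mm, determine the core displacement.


Displacement = Vout / sensitivity.
d = 205.6 / 39.4
d = 5.218 mm

5.218 mm


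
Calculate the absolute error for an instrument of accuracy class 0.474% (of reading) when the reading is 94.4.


Absolute error = (accuracy% / 100) * reading.
Error = (0.474 / 100) * 94.4
Error = 0.00474 * 94.4
Error = 0.4475

0.4475


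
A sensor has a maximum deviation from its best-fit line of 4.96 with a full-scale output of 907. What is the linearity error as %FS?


Linearity error = (max deviation / full scale) * 100%.
Linearity = (4.96 / 907) * 100
Linearity = 0.547 %FS

0.547 %FS


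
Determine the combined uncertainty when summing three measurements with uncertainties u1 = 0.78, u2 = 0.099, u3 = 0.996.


For a sum of independent quantities, uc = sqrt(u1^2 + u2^2 + u3^2).
uc = sqrt(0.78^2 + 0.099^2 + 0.996^2)
uc = sqrt(0.6084 + 0.009801 + 0.992016)
uc = 1.2689

1.2689


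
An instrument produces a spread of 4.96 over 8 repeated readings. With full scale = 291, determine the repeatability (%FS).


Repeatability = (spread / full scale) * 100%.
R = (4.96 / 291) * 100
R = 1.704 %FS

1.704 %FS


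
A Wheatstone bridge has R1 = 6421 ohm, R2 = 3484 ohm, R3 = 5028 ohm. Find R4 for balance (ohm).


At balance: R1*R4 = R2*R3, so R4 = R2*R3/R1.
R4 = 3484 * 5028 / 6421
R4 = 17517552 / 6421
R4 = 2728.17 ohm

2728.17 ohm


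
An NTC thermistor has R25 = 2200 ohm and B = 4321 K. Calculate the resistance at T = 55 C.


NTC thermistor equation: Rt = R25 * exp(B * (1/T - 1/T25)).
T in Kelvin: 328.15 K, T25 = 298.15 K
1/T - 1/T25 = 1/328.15 - 1/298.15 = -0.00030663
B * (1/T - 1/T25) = 4321 * -0.00030663 = -1.3249
Rt = 2200 * exp(-1.3249) = 584.8 ohm

584.8 ohm


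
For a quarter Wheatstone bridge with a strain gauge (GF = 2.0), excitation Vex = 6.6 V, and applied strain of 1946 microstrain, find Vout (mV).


Quarter bridge output: Vout = (GF * epsilon * Vex) / 4.
Vout = (2.0 * 1946e-6 * 6.6) / 4
Vout = 0.0256872 / 4 V
Vout = 0.0064218 V = 6.4218 mV

6.4218 mV


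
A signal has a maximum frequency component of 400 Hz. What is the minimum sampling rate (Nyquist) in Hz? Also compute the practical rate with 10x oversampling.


By Nyquist theorem, fs_min = 2 * fmax.
fs_min = 2 * 400 = 800 Hz
Practical rate = 10 * fs_min = 10 * 800 = 8000 Hz

fs_min = 800 Hz, fs_practical = 8000 Hz


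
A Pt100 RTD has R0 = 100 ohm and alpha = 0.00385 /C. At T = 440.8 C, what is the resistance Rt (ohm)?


The RTD equation: Rt = R0 * (1 + alpha * T).
Rt = 100 * (1 + 0.00385 * 440.8)
Rt = 100 * (1 + 1.69708)
Rt = 100 * 2.69708
Rt = 269.708 ohm

269.708 ohm


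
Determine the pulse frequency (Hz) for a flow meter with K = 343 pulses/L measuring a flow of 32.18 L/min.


Frequency = K * Q / 60 (converting L/min to L/s).
f = 343 * 32.18 / 60
f = 11037.74 / 60
f = 183.96 Hz

183.96 Hz


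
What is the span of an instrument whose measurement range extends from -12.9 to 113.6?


Span = upper range - lower range.
Span = 113.6 - (-12.9)
Span = 126.5

126.5


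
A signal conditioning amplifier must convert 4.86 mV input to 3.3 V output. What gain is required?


Gain = Vout / Vin (converting to same units).
G = 3.3 V / 4.86 mV
G = 3300.0 mV / 4.86 mV
G = 679.01

679.01


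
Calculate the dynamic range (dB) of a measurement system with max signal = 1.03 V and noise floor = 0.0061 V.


Dynamic range = 20 * log10(Vmax / Vnoise).
DR = 20 * log10(1.03 / 0.0061)
DR = 20 * log10(168.85)
DR = 44.55 dB

44.55 dB


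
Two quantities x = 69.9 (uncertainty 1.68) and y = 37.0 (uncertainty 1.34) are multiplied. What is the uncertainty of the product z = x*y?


For a product z = x*y, the relative uncertainty is:
uz/z = sqrt((ux/x)^2 + (uy/y)^2)
Relative uncertainties: ux/x = 1.68/69.9 = 0.024034
uy/y = 1.34/37.0 = 0.036216
z = 69.9 * 37.0 = 2586.3
uz = 2586.3 * sqrt(0.024034^2 + 0.036216^2) = 112.415

112.415


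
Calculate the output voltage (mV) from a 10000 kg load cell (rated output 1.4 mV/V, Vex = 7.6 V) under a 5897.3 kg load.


Vout = rated_output * Vex * (load / capacity).
Vout = 1.4 * 7.6 * (5897.3 / 10000)
Vout = 1.4 * 7.6 * 0.58973
Vout = 6.275 mV

6.275 mV


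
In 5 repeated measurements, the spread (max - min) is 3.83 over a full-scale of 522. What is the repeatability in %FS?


Repeatability = (spread / full scale) * 100%.
R = (3.83 / 522) * 100
R = 0.734 %FS

0.734 %FS


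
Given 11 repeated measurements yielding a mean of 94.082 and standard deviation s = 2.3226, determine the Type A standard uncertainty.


The standard uncertainty for Type A evaluation is u = s / sqrt(n).
u = 2.3226 / sqrt(11)
u = 2.3226 / 3.3166
u = 0.7003

0.7003


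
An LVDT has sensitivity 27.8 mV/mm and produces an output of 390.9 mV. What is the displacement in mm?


Displacement = Vout / sensitivity.
d = 390.9 / 27.8
d = 14.061 mm

14.061 mm


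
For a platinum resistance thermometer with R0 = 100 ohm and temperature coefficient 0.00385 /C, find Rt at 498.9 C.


The RTD equation: Rt = R0 * (1 + alpha * T).
Rt = 100 * (1 + 0.00385 * 498.9)
Rt = 100 * (1 + 1.920765)
Rt = 100 * 2.920765
Rt = 292.077 ohm

292.077 ohm


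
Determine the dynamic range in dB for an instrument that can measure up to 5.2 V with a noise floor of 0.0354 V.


Dynamic range = 20 * log10(Vmax / Vnoise).
DR = 20 * log10(5.2 / 0.0354)
DR = 20 * log10(146.89)
DR = 43.34 dB

43.34 dB


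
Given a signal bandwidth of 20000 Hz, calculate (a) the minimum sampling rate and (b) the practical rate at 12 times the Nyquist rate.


By Nyquist theorem, fs_min = 2 * fmax.
fs_min = 2 * 20000 = 40000 Hz
Practical rate = 12 * fs_min = 12 * 40000 = 480000 Hz

fs_min = 40000 Hz, fs_practical = 480000 Hz


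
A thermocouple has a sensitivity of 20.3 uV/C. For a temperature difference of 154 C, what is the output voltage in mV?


The thermocouple output V = sensitivity * dT.
V = 20.3 uV/C * 154 C
V = 3126.2 uV
V = 3.126 mV

3.126 mV


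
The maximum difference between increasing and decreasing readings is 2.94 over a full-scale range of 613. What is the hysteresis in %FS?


Hysteresis = (max difference / full scale) * 100%.
H = (2.94 / 613) * 100
H = 0.48 %FS

0.48 %FS


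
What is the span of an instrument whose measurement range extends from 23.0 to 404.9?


Span = upper range - lower range.
Span = 404.9 - (23.0)
Span = 381.9

381.9


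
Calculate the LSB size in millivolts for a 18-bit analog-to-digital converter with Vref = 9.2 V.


The resolution (LSB) of an ADC is Vref / 2^n.
LSB = 9.2 / 2^18
LSB = 9.2 / 262144
LSB = 3.51e-05 V = 0.03509521 mV

0.03509521 mV


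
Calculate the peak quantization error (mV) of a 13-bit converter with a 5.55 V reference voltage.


The maximum quantization error is +/- LSB/2.
LSB = Vref / 2^n = 5.55 / 8192 = 0.00067749 V
Max error = LSB / 2 = 0.00067749 / 2 = 0.00033875 V
Max error = 0.3387 mV

0.3387 mV


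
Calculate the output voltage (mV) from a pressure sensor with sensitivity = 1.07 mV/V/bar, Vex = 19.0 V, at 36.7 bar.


Output = sensitivity * Vex * P.
Vout = 1.07 * 19.0 * 36.7
Vout = 20.33 * 36.7
Vout = 746.11 mV

746.11 mV


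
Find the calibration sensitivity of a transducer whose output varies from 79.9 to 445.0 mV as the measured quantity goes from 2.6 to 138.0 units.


Sensitivity = (y2 - y1) / (x2 - x1).
S = (445.0 - 79.9) / (138.0 - 2.6)
S = 365.1 / 135.4
S = 2.6965 mV/unit

2.6965 mV/unit


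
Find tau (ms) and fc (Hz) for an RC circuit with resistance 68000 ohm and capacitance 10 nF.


Time constant: tau = R * C.
tau = 68000 * 1.00e-08 = 0.00068 s
tau = 0.68 ms
Cutoff frequency: fc = 1 / (2*pi*R*C).
fc = 1 / (2*pi*0.00068) = 234.05 Hz

tau = 0.68 ms, fc = 234.05 Hz


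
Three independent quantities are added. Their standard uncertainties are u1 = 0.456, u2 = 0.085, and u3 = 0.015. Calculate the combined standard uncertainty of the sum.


For a sum of independent quantities, uc = sqrt(u1^2 + u2^2 + u3^2).
uc = sqrt(0.456^2 + 0.085^2 + 0.015^2)
uc = sqrt(0.207936 + 0.007225 + 0.000225)
uc = 0.4641

0.4641


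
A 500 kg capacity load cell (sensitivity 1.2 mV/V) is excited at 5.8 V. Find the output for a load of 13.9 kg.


Vout = rated_output * Vex * (load / capacity).
Vout = 1.2 * 5.8 * (13.9 / 500)
Vout = 1.2 * 5.8 * 0.0278
Vout = 0.193 mV

0.193 mV


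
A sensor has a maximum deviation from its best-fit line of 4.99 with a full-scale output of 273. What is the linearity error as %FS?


Linearity error = (max deviation / full scale) * 100%.
Linearity = (4.99 / 273) * 100
Linearity = 1.828 %FS

1.828 %FS


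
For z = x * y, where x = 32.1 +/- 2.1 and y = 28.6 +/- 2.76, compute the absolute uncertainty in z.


For a product z = x*y, the relative uncertainty is:
uz/z = sqrt((ux/x)^2 + (uy/y)^2)
Relative uncertainties: ux/x = 2.1/32.1 = 0.065421
uy/y = 2.76/28.6 = 0.096503
z = 32.1 * 28.6 = 918.1
uz = 918.1 * sqrt(0.065421^2 + 0.096503^2) = 107.035

107.035


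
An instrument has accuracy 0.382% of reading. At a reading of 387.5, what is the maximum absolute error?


Absolute error = (accuracy% / 100) * reading.
Error = (0.382 / 100) * 387.5
Error = 0.00382 * 387.5
Error = 1.4803

1.4803


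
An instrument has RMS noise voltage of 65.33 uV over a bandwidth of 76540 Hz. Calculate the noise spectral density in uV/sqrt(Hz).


Noise spectral density = Vrms / sqrt(BW).
NSD = 65.33 / sqrt(76540)
NSD = 65.33 / 276.6586
NSD = 0.2361 uV/sqrt(Hz)

0.2361 uV/sqrt(Hz)


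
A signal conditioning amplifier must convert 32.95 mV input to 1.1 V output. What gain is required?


Gain = Vout / Vin (converting to same units).
G = 1.1 V / 32.95 mV
G = 1100.0 mV / 32.95 mV
G = 33.38

33.38


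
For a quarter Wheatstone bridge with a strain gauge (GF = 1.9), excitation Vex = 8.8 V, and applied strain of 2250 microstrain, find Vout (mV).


Quarter bridge output: Vout = (GF * epsilon * Vex) / 4.
Vout = (1.9 * 2250e-6 * 8.8) / 4
Vout = 0.03762 / 4 V
Vout = 0.009405 V = 9.405 mV

9.405 mV


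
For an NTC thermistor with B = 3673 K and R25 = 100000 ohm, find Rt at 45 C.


NTC thermistor equation: Rt = R25 * exp(B * (1/T - 1/T25)).
T in Kelvin: 318.15 K, T25 = 298.15 K
1/T - 1/T25 = 1/318.15 - 1/298.15 = -0.00021084
B * (1/T - 1/T25) = 3673 * -0.00021084 = -0.7744
Rt = 100000 * exp(-0.7744) = 46096.5 ohm

46096.5 ohm


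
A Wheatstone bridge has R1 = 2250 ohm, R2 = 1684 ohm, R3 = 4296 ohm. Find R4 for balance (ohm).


At balance: R1*R4 = R2*R3, so R4 = R2*R3/R1.
R4 = 1684 * 4296 / 2250
R4 = 7234464 / 2250
R4 = 3215.32 ohm

3215.32 ohm


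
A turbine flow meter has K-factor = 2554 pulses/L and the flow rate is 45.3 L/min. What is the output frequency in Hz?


Frequency = K * Q / 60 (converting L/min to L/s).
f = 2554 * 45.3 / 60
f = 115696.2 / 60
f = 1928.27 Hz

1928.27 Hz


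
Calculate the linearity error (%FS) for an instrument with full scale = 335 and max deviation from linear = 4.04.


Linearity error = (max deviation / full scale) * 100%.
Linearity = (4.04 / 335) * 100
Linearity = 1.206 %FS

1.206 %FS


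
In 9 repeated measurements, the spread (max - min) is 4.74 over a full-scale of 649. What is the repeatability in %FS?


Repeatability = (spread / full scale) * 100%.
R = (4.74 / 649) * 100
R = 0.73 %FS

0.73 %FS


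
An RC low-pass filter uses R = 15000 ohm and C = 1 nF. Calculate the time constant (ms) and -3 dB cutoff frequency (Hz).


Time constant: tau = R * C.
tau = 15000 * 1.00e-09 = 1.5e-05 s
tau = 0.015 ms
Cutoff frequency: fc = 1 / (2*pi*R*C).
fc = 1 / (2*pi*1.5e-05) = 10610.33 Hz

tau = 0.015 ms, fc = 10610.33 Hz


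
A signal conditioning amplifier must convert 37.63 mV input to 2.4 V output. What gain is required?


Gain = Vout / Vin (converting to same units).
G = 2.4 V / 37.63 mV
G = 2400.0 mV / 37.63 mV
G = 63.78

63.78


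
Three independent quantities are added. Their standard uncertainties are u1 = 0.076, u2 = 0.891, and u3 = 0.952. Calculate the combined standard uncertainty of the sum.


For a sum of independent quantities, uc = sqrt(u1^2 + u2^2 + u3^2).
uc = sqrt(0.076^2 + 0.891^2 + 0.952^2)
uc = sqrt(0.005776 + 0.793881 + 0.906304)
uc = 1.3061

1.3061


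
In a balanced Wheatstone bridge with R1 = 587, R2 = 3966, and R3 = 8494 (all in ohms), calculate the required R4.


At balance: R1*R4 = R2*R3, so R4 = R2*R3/R1.
R4 = 3966 * 8494 / 587
R4 = 33687204 / 587
R4 = 57388.76 ohm

57388.76 ohm


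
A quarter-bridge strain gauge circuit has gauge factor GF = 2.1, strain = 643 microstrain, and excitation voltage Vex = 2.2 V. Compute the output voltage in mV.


Quarter bridge output: Vout = (GF * epsilon * Vex) / 4.
Vout = (2.1 * 643e-6 * 2.2) / 4
Vout = 0.00297066 / 4 V
Vout = 0.00074266 V = 0.7427 mV

0.7427 mV


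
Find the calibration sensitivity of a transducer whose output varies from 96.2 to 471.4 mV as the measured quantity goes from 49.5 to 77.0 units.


Sensitivity = (y2 - y1) / (x2 - x1).
S = (471.4 - 96.2) / (77.0 - 49.5)
S = 375.2 / 27.5
S = 13.6436 mV/unit

13.6436 mV/unit


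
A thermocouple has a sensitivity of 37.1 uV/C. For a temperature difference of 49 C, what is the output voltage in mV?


The thermocouple output V = sensitivity * dT.
V = 37.1 uV/C * 49 C
V = 1817.9 uV
V = 1.818 mV

1.818 mV


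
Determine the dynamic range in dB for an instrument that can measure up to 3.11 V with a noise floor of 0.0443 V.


Dynamic range = 20 * log10(Vmax / Vnoise).
DR = 20 * log10(3.11 / 0.0443)
DR = 20 * log10(70.2)
DR = 36.93 dB

36.93 dB


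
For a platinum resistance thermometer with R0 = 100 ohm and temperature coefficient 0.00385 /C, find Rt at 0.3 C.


The RTD equation: Rt = R0 * (1 + alpha * T).
Rt = 100 * (1 + 0.00385 * 0.3)
Rt = 100 * (1 + 0.001155)
Rt = 100 * 1.001155
Rt = 100.115 ohm

100.115 ohm


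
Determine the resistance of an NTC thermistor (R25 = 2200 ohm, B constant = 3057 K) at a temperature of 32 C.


NTC thermistor equation: Rt = R25 * exp(B * (1/T - 1/T25)).
T in Kelvin: 305.15 K, T25 = 298.15 K
1/T - 1/T25 = 1/305.15 - 1/298.15 = -7.694e-05
B * (1/T - 1/T25) = 3057 * -7.694e-05 = -0.2352
Rt = 2200 * exp(-0.2352) = 1738.9 ohm

1738.9 ohm


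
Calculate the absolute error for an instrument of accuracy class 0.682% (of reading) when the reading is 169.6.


Absolute error = (accuracy% / 100) * reading.
Error = (0.682 / 100) * 169.6
Error = 0.00682 * 169.6
Error = 1.1567

1.1567


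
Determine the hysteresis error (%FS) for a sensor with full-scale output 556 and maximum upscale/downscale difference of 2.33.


Hysteresis = (max difference / full scale) * 100%.
H = (2.33 / 556) * 100
H = 0.419 %FS

0.419 %FS


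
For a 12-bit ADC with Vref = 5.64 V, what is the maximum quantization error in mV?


The maximum quantization error is +/- LSB/2.
LSB = Vref / 2^n = 5.64 / 4096 = 0.00137695 V
Max error = LSB / 2 = 0.00137695 / 2 = 0.00068848 V
Max error = 0.6885 mV

0.6885 mV


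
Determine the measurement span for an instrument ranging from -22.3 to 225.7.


Span = upper range - lower range.
Span = 225.7 - (-22.3)
Span = 248.0

248.0


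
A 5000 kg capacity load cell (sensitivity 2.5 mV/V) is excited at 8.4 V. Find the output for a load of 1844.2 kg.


Vout = rated_output * Vex * (load / capacity).
Vout = 2.5 * 8.4 * (1844.2 / 5000)
Vout = 2.5 * 8.4 * 0.36884
Vout = 7.746 mV

7.746 mV


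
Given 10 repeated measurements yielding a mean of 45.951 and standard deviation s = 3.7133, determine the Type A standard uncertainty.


The standard uncertainty for Type A evaluation is u = s / sqrt(n).
u = 3.7133 / sqrt(10)
u = 3.7133 / 3.1623
u = 1.1742

1.1742


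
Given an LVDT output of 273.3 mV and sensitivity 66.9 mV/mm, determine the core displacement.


Displacement = Vout / sensitivity.
d = 273.3 / 66.9
d = 4.085 mm

4.085 mm


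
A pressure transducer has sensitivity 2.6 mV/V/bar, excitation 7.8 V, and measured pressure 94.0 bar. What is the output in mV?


Output = sensitivity * Vex * P.
Vout = 2.6 * 7.8 * 94.0
Vout = 20.28 * 94.0
Vout = 1906.32 mV

1906.32 mV


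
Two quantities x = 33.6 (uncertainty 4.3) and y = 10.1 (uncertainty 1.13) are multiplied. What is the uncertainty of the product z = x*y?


For a product z = x*y, the relative uncertainty is:
uz/z = sqrt((ux/x)^2 + (uy/y)^2)
Relative uncertainties: ux/x = 4.3/33.6 = 0.127976
uy/y = 1.13/10.1 = 0.111881
z = 33.6 * 10.1 = 339.4
uz = 339.4 * sqrt(0.127976^2 + 0.111881^2) = 57.687

57.687


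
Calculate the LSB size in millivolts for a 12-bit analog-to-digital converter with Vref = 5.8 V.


The resolution (LSB) of an ADC is Vref / 2^n.
LSB = 5.8 / 2^12
LSB = 5.8 / 4096
LSB = 0.00141602 V = 1.41601562 mV

1.41601562 mV


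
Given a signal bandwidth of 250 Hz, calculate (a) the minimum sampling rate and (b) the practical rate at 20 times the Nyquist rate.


By Nyquist theorem, fs_min = 2 * fmax.
fs_min = 2 * 250 = 500 Hz
Practical rate = 20 * fs_min = 20 * 500 = 10000 Hz

fs_min = 500 Hz, fs_practical = 10000 Hz


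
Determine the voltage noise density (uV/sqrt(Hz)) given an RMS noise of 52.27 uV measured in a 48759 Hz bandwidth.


Noise spectral density = Vrms / sqrt(BW).
NSD = 52.27 / sqrt(48759)
NSD = 52.27 / 220.8144
NSD = 0.2367 uV/sqrt(Hz)

0.2367 uV/sqrt(Hz)


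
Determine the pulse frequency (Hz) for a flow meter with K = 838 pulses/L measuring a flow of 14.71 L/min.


Frequency = K * Q / 60 (converting L/min to L/s).
f = 838 * 14.71 / 60
f = 12326.98 / 60
f = 205.45 Hz

205.45 Hz


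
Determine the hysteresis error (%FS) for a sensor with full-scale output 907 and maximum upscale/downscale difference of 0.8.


Hysteresis = (max difference / full scale) * 100%.
H = (0.8 / 907) * 100
H = 0.088 %FS

0.088 %FS


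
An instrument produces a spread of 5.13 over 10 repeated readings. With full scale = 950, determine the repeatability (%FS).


Repeatability = (spread / full scale) * 100%.
R = (5.13 / 950) * 100
R = 0.54 %FS

0.54 %FS


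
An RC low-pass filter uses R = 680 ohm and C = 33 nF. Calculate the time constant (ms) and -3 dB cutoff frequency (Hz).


Time constant: tau = R * C.
tau = 680 * 3.30e-08 = 2.244e-05 s
tau = 0.0224 ms
Cutoff frequency: fc = 1 / (2*pi*R*C).
fc = 1 / (2*pi*2.244e-05) = 7092.47 Hz

tau = 0.0224 ms, fc = 7092.47 Hz


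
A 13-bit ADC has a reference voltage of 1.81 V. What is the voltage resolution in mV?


The resolution (LSB) of an ADC is Vref / 2^n.
LSB = 1.81 / 2^13
LSB = 1.81 / 8192
LSB = 0.00022095 V = 0.22094727 mV

0.22094727 mV


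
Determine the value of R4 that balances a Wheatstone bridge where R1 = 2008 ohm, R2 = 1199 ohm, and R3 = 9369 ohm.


At balance: R1*R4 = R2*R3, so R4 = R2*R3/R1.
R4 = 1199 * 9369 / 2008
R4 = 11233431 / 2008
R4 = 5594.34 ohm

5594.34 ohm


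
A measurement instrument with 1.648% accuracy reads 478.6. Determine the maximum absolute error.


Absolute error = (accuracy% / 100) * reading.
Error = (1.648 / 100) * 478.6
Error = 0.01648 * 478.6
Error = 7.8873

7.8873


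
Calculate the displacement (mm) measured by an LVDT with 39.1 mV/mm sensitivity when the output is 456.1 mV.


Displacement = Vout / sensitivity.
d = 456.1 / 39.1
d = 11.665 mm

11.665 mm


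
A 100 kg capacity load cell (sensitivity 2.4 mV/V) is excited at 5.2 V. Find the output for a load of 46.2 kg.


Vout = rated_output * Vex * (load / capacity).
Vout = 2.4 * 5.2 * (46.2 / 100)
Vout = 2.4 * 5.2 * 0.462
Vout = 5.766 mV

5.766 mV


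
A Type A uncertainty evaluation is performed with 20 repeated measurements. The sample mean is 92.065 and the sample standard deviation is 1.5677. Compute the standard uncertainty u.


The standard uncertainty for Type A evaluation is u = s / sqrt(n).
u = 1.5677 / sqrt(20)
u = 1.5677 / 4.4721
u = 0.3505

0.3505


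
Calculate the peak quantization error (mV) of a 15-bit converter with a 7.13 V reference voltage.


The maximum quantization error is +/- LSB/2.
LSB = Vref / 2^n = 7.13 / 32768 = 0.00021759 V
Max error = LSB / 2 = 0.00021759 / 2 = 0.0001088 V
Max error = 0.1088 mV

0.1088 mV


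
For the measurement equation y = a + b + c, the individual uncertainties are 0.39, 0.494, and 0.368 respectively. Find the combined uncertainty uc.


For a sum of independent quantities, uc = sqrt(u1^2 + u2^2 + u3^2).
uc = sqrt(0.39^2 + 0.494^2 + 0.368^2)
uc = sqrt(0.1521 + 0.244036 + 0.135424)
uc = 0.7291

0.7291
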